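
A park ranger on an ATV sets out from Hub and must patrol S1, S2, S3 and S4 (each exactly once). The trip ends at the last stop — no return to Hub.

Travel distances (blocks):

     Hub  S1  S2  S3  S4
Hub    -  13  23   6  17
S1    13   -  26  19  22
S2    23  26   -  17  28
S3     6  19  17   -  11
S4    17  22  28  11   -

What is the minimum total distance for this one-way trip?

There are 4! = 24 possible orderings.
Hub→S1→S2→S3→S4: 13+26+17+11 = 67
Hub→S1→S2→S4→S3: 13+26+28+11 = 78
Hub→S1→S3→S2→S4: 13+19+17+28 = 77
Hub→S1→S3→S4→S2: 13+19+11+28 = 71
Hub→S1→S4→S2→S3: 13+22+28+17 = 80
Hub→S1→S4→S3→S2: 13+22+11+17 = 63
Hub→S2→S1→S3→S4: 23+26+19+11 = 79
Hub→S2→S1→S4→S3: 23+26+22+11 = 82
Hub→S2→S3→S1→S4: 23+17+19+22 = 81
Hub→S2→S3→S4→S1: 23+17+11+22 = 73
Hub→S2→S4→S1→S3: 23+28+22+19 = 92
Hub→S2→S4→S3→S1: 23+28+11+19 = 81
Hub→S3→S1→S2→S4: 6+19+26+28 = 79
Hub→S3→S1→S4→S2: 6+19+22+28 = 75
… (10 more)
The minimum is 63.
One shortest path: Hub → S1 → S4 → S3 → S2.

Minimum one-way distance = 63 blocks.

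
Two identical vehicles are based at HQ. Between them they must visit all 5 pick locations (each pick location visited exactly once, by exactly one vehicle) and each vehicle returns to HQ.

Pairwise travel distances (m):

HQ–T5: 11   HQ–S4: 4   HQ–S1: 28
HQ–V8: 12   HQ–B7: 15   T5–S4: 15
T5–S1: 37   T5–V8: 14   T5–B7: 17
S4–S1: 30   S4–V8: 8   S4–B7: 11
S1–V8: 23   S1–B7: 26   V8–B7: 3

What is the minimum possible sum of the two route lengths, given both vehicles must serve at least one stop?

90 m — the smallest possible combined total.

Check every non-empty split of the stops between the two vehicles; for each half take its own optimal tour:
  {T5} + {S4, S1, V8, B7}: 22 + 69 = 91
  {S4} + {T5, S1, V8, B7}: 8 + 82 = 90
  {T5, S4} + {S1, V8, B7}: 30 + 69 = 99
  {S1} + {T5, S4, V8, B7}: 56 + 43 = 99
  {T5, S1} + {S4, V8, B7}: 76 + 30 = 106
  {S4, S1} + {T5, V8, B7}: 62 + 43 = 105
  … (15 splits in total)
Best: vehicle 1 HQ → S4 → HQ = 8; vehicle 2 HQ → T5 → V8 → B7 → S1 → HQ = 82; combined 90.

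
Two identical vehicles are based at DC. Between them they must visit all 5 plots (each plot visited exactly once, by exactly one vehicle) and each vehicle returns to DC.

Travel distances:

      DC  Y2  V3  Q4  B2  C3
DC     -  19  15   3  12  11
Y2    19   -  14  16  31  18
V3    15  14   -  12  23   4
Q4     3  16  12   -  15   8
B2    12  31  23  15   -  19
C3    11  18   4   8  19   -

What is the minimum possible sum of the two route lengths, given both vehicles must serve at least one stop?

There are 2^4 − 1 = 15 ways to divide the 5 stops into two non-empty groups. For each, the best each vehicle can do is its own shortest tour through its group:
  {Y2} + {V3, Q4, B2, C3}: 38 + 50 = 88
  {V3} + {Y2, Q4, B2, C3}: 30 + 68 = 98
  {Y2, V3} + {Q4, B2, C3}: 48 + 42 = 90
  {Q4} + {Y2, V3, B2, C3}: 6 + 68 = 74
  {Y2, Q4} + {V3, B2, C3}: 38 + 50 = 88
  {V3, Q4} + {Y2, B2, C3}: 30 + 68 = 98
  … (15 splits in total)
  {B2} + {Y2, V3, Q4, C3}: 24 + 48 = 72  ← best
Best: vehicle 1 DC → B2 → DC = 24; vehicle 2 DC → Y2 → V3 → C3 → Q4 → DC = 48; combined 72.

Minimum combined distance: 72.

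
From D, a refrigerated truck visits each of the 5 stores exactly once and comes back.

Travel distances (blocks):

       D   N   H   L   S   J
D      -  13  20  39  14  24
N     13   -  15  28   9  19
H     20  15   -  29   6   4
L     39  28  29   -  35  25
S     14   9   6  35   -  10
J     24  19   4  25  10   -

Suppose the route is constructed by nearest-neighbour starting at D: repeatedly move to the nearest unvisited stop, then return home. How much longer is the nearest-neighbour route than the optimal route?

D: N=13, S=14, H=20, J=24, L=39 ⇒ N
N: S=9, H=15, J=19, L=28 ⇒ S
S: H=6, J=10, L=35 ⇒ H
H: J=4, L=29 ⇒ J
J: L=25 ⇒ L
NN route D → N → S → H → J → L → D costs 96.
Optimal: D → N → L → J → H → S → D costs 90 (by enumerating all 60 distinct tours).
Excess = 96 − 90 = 6.

Excess over optimum: 6 blocks.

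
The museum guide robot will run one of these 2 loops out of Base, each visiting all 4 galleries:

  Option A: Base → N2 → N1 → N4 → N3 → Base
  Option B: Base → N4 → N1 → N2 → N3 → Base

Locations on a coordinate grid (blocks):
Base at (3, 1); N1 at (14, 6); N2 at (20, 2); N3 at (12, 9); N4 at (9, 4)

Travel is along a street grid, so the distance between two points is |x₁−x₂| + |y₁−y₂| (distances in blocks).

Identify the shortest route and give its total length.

58 blocks — Option B is the shortest.

Option A: 18 + 10 + 7 + 8 + 17 = 60
Option B: 9 + 7 + 10 + 15 + 17 = 58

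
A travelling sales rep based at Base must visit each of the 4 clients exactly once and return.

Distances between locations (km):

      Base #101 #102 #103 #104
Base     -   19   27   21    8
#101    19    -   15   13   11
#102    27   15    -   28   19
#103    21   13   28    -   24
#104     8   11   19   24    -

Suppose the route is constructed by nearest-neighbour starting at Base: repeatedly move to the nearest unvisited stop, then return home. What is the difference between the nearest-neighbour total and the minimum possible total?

Base: #104=8, #101=19, #103=21, #102=27 ⇒ #104
#104: #101=11, #102=19, #103=24 ⇒ #101
#101: #103=13, #102=15 ⇒ #103
#103: #102=28 ⇒ #102
NN route Base → #104 → #101 → #103 → #102 → Base costs 87.
Optimal: Base → #103 → #101 → #102 → #104 → Base costs 76 (by enumerating all 12 distinct tours).
Excess = 87 − 76 = 11.

Excess over optimum: 11 km.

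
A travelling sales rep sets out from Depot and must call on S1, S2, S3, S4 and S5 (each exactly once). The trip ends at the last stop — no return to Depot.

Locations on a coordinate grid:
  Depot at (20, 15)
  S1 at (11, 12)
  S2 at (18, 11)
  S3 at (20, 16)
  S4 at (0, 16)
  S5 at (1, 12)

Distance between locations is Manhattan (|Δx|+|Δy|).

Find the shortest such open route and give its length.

Shortest open route: 31.

There are 5! = 120 possible orderings.
Depot→S1→S2→S3→S4→S5: 12+8+7+20+5 = 52
Depot→S1→S2→S3→S5→S4: 12+8+7+23+5 = 55
Depot→S1→S2→S4→S3→S5: 12+8+23+20+23 = 86
Depot→S1→S2→S4→S5→S3: 12+8+23+5+23 = 71
Depot→S1→S2→S5→S3→S4: 12+8+18+23+20 = 81
Depot→S1→S2→S5→S4→S3: 12+8+18+5+20 = 63
Depot→S1→S3→S2→S4→S5: 12+13+7+23+5 = 60
Depot→S1→S3→S2→S5→S4: 12+13+7+18+5 = 55
Depot→S1→S3→S4→S2→S5: 12+13+20+23+18 = 86
Depot→S1→S3→S4→S5→S2: 12+13+20+5+18 = 68
Depot→S1→S3→S5→S2→S4: 12+13+23+18+23 = 89
Depot→S1→S3→S5→S4→S2: 12+13+23+5+23 = 76
Depot→S1→S4→S2→S3→S5: 12+15+23+7+23 = 80
Depot→S1→S4→S2→S5→S3: 12+15+23+18+23 = 91
… (106 more)
Depot→S3→S2→S1→S5→S4: 1+7+8+10+5 = 31  ← best
The minimum is 31.
One shortest path: Depot → S3 → S2 → S1 → S5 → S4.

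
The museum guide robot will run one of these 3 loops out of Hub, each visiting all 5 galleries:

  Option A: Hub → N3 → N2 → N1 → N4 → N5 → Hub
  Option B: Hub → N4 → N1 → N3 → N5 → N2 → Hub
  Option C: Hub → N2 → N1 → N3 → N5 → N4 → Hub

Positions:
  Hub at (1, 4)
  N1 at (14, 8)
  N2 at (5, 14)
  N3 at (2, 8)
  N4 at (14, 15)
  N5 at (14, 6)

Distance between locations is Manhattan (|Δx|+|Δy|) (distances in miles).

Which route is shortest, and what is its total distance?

Option A: 5 + 9 + 15 + 7 + 9 + 15 = 60
Option B: 24 + 7 + 12 + 14 + 17 + 14 = 88
Option C: 14 + 15 + 12 + 14 + 9 + 24 = 88

60 miles — Option A is the shortest.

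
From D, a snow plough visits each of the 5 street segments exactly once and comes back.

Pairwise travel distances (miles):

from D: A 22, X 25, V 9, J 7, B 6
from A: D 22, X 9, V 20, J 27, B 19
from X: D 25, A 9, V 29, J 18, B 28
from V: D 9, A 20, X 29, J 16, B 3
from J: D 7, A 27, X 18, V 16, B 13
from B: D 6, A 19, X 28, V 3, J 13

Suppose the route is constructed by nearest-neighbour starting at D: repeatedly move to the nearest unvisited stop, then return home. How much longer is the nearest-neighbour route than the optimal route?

11 miles longer than the optimal tour.

From D: B=6, J=7, V=9, A=22, X=25 → choose B (6).
From B: V=3, J=13, A=19, X=28 → choose V (3).
From V: J=16, A=20, X=29 → choose J (16).
From J: X=18, A=27 → choose X (18).
From X: A=9 → choose A (9).
NN route D → B → V → J → X → A → D costs 74.
Optimal: D → J → X → A → V → B → D costs 63 (by enumerating all 60 distinct tours).
Excess = 74 − 63 = 11.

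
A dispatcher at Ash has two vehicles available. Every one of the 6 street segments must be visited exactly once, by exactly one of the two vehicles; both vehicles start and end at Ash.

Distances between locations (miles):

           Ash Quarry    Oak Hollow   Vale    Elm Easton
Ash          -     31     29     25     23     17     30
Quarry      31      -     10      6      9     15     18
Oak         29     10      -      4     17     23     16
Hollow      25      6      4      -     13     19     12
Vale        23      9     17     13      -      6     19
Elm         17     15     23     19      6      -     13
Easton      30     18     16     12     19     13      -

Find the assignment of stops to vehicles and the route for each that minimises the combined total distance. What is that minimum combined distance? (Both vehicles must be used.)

Try each way of splitting the stops between the two vehicles (each non-empty) and, for each split, find the best tour for each vehicle:
  {Quarry} + {Oak, Hollow, Vale, Elm, Easton}: 62 + 86 = 148
  {Oak} + {Quarry, Hollow, Vale, Elm, Easton}: 58 + 80 = 138
  {Quarry, Oak} + {Hollow, Vale, Elm, Easton}: 70 + 78 = 148
  {Hollow} + {Quarry, Oak, Vale, Elm, Easton}: 50 + 88 = 138
  {Quarry, Hollow} + {Oak, Vale, Elm, Easton}: 62 + 86 = 148
  {Oak, Hollow} + {Quarry, Vale, Elm, Easton}: 58 + 80 = 138
  … (31 splits in total)
  {Elm} + {Quarry, Oak, Hollow, Vale, Easton}: 34 + 88 = 122  ← best
Best: vehicle 1 Ash → Elm → Ash = 34; vehicle 2 Ash → Vale → Quarry → Oak → Hollow → Easton → Ash = 88; combined 122.

Minimum combined distance: 122 miles.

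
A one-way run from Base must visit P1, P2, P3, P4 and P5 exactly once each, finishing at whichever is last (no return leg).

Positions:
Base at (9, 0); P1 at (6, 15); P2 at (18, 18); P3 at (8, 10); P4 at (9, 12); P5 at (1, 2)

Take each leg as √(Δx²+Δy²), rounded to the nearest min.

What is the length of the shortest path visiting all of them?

Shortest open route: 37 min.

There are 5! = 120 possible orderings.
Base - P1 - P2 - P3 - P4 - P5: 15+12+13+2+13 = 55
Base - P1 - P2 - P3 - P5 - P4: 15+12+13+11+13 = 64
Base - P1 - P2 - P4 - P3 - P5: 15+12+11+2+11 = 51
Base - P1 - P2 - P4 - P5 - P3: 15+12+11+13+11 = 62
Base - P1 - P2 - P5 - P3 - P4: 15+12+23+11+2 = 63
Base - P1 - P2 - P5 - P4 - P3: 15+12+23+13+2 = 65
Base - P1 - P3 - P2 - P4 - P5: 15+5+13+11+13 = 57
Base - P1 - P3 - P2 - P5 - P4: 15+5+13+23+13 = 69
Base - P1 - P3 - P4 - P2 - P5: 15+5+2+11+23 = 56
Base - P1 - P3 - P4 - P5 - P2: 15+5+2+13+23 = 58
Base - P1 - P3 - P5 - P2 - P4: 15+5+11+23+11 = 65
Base - P1 - P3 - P5 - P4 - P2: 15+5+11+13+11 = 55
Base - P1 - P4 - P2 - P3 - P5: 15+4+11+13+11 = 54
Base - P1 - P4 - P2 - P5 - P3: 15+4+11+23+11 = 64
… (106 more)
Base - P5 - P3 - P4 - P1 - P2: 8+11+2+4+12 = 37  ← best
The minimum is 37.
One shortest path: Base → P5 → P3 → P4 → P1 → P2.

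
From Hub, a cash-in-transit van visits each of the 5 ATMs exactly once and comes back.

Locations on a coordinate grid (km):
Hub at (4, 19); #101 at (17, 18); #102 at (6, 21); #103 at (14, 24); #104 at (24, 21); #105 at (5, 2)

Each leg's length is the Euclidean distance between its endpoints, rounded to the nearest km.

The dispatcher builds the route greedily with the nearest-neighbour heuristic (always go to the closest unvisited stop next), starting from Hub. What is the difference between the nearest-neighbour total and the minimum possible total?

Excess over optimum: 4 km.

From Hub: #102=3, #103=11, #101=13, #105=17, #104=20 → choose #102 (3).
From #102: #103=9, #101=11, #104=18, #105=19 → choose #103 (9).
From #103: #101=7, #104=10, #105=24 → choose #101 (7).
From #101: #104=8, #105=20 → choose #104 (8).
From #104: #105=27 → choose #105 (27).
NN route Hub → #102 → #103 → #101 → #104 → #105 → Hub costs 71.
Optimal: Hub → #102 → #103 → #104 → #101 → #105 → Hub costs 67 (by enumerating all 60 distinct tours).
Excess = 71 − 67 = 4.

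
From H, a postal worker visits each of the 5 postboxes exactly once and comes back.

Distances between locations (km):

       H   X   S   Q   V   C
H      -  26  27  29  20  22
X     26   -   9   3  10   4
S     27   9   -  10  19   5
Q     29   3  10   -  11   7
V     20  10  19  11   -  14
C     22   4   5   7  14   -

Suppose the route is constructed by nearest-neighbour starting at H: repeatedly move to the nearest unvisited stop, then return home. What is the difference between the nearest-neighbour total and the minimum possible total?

2 km longer than the optimal tour.

H: V=20, C=22, X=26, S=27, Q=29 ⇒ V
V: X=10, Q=11, C=14, S=19 ⇒ X
X: Q=3, C=4, S=9 ⇒ Q
Q: C=7, S=10 ⇒ C
C: S=5 ⇒ S
NN route H → V → X → Q → C → S → H costs 72.
Optimal: H → S → C → X → Q → V → H costs 70 (by enumerating all 60 distinct tours).
Excess = 72 − 70 = 2.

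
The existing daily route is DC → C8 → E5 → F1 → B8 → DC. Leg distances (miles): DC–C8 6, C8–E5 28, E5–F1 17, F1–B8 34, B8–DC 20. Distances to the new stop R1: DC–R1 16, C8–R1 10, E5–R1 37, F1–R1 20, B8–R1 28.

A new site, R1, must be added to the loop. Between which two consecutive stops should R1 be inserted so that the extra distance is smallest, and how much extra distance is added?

Insertion cost between consecutive stops i–j is d(i,R1) + d(R1,j) − d(i,j):
  between DC and C8: 16 + 10 − 6 = 20
  between C8 and E5: 10 + 37 − 28 = 19
  between E5 and F1: 37 + 20 − 17 = 40
  between F1 and B8: 20 + 28 − 34 = 14
  between B8 and DC: 28 + 16 − 20 = 24
Cheapest insertion is between F1 and B8, adding 14.
New total = 105 + 14 = 119.

Adding 14 miles by placing R1 on the F1–B8 leg.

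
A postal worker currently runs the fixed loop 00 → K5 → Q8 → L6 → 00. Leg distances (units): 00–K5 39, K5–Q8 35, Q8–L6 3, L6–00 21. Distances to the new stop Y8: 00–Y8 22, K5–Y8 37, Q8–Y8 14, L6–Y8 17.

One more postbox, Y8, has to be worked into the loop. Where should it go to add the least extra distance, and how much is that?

Minimum extra distance: 16, inserting Y8 between K5 and Q8.

Insertion cost between consecutive stops i–j is d(i,Y8) + d(Y8,j) − d(i,j):
  between 00 and K5: 22 + 37 − 39 = 20
  between K5 and Q8: 37 + 14 − 35 = 16
  between Q8 and L6: 14 + 17 − 3 = 28
  between L6 and 00: 17 + 22 − 21 = 18
Cheapest insertion is between K5 and Q8, adding 16.
New total = 98 + 16 = 114.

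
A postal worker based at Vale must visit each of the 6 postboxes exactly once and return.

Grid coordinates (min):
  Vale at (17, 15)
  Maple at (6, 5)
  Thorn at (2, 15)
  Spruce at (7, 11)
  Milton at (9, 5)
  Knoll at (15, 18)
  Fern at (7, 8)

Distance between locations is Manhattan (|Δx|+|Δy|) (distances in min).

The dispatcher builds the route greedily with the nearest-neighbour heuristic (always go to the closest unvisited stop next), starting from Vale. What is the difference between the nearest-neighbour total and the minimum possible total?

From Vale: Knoll=5, Spruce=14, Thorn=15, Fern=17, Milton=18, Maple=21 → choose Knoll (5).
From Knoll: Spruce=15, Thorn=16, Fern=18, Milton=19, Maple=22 → choose Spruce (15).
From Spruce: Fern=3, Maple=7, Milton=8, Thorn=9 → choose Fern (3).
From Fern: Maple=4, Milton=5, Thorn=12 → choose Maple (4).
From Maple: Milton=3, Thorn=14 → choose Milton (3).
From Milton: Thorn=17 → choose Thorn (17).
NN route Vale → Knoll → Spruce → Fern → Maple → Milton → Thorn → Vale costs 62.
Optimal: Vale → Thorn → Spruce → Fern → Maple → Milton → Knoll → Vale costs 58 (by enumerating all 360 distinct tours).
Excess = 62 − 58 = 4.

4 min longer than the optimal tour.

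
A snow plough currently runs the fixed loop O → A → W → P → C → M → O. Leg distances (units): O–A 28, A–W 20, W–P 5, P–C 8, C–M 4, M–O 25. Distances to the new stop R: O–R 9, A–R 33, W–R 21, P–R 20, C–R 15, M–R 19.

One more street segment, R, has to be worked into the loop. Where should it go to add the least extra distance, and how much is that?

Insertion cost between consecutive stops i–j is d(i,R) + d(R,j) − d(i,j):
  between O and A: 9 + 33 − 28 = 14
  between A and W: 33 + 21 − 20 = 34
  between W and P: 21 + 20 − 5 = 36
  between P and C: 20 + 15 − 8 = 27
  between C and M: 15 + 19 − 4 = 30
  between M and O: 19 + 9 − 25 = 3
Cheapest insertion is between M and O, adding 3.
New total = 90 + 3 = 93.

Adding 3 by placing R on the M–O leg.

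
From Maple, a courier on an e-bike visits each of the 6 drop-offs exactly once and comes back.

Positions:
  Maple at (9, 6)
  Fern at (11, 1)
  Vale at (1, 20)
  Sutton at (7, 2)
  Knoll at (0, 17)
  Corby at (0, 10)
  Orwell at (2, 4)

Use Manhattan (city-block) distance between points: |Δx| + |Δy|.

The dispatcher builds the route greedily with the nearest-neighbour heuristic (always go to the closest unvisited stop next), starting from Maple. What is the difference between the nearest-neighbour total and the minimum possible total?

4 longer than the optimal tour.

From Maple: Sutton=6, Fern=7, Orwell=9, Corby=13, Knoll=20, Vale=22 → choose Sutton (6).
From Sutton: Fern=5, Orwell=7, Corby=15, Knoll=22, Vale=24 → choose Fern (5).
From Fern: Orwell=12, Corby=20, Knoll=27, Vale=29 → choose Orwell (12).
From Orwell: Corby=8, Knoll=15, Vale=17 → choose Corby (8).
From Corby: Knoll=7, Vale=11 → choose Knoll (7).
From Knoll: Vale=4 → choose Vale (4).
NN route Maple → Sutton → Fern → Orwell → Corby → Knoll → Vale → Maple costs 64.
Optimal: Maple → Fern → Sutton → Orwell → Vale → Knoll → Corby → Maple costs 60 (by enumerating all 360 distinct tours).
Excess = 64 − 60 = 4.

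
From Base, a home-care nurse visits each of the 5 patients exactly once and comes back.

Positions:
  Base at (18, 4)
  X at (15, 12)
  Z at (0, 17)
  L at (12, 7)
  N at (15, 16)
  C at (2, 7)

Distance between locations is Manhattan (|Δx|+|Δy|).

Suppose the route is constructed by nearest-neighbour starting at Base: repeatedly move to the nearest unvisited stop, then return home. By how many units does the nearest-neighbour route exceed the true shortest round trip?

Base: L=9, X=11, N=15, C=19, Z=31 ⇒ L
L: X=8, C=10, N=12, Z=22 ⇒ X
X: N=4, C=18, Z=20 ⇒ N
N: Z=16, C=22 ⇒ Z
Z: C=12 ⇒ C
NN route Base → L → X → N → Z → C → Base costs 68.
Optimal: Base → X → N → Z → C → L → Base costs 62 (by enumerating all 60 distinct tours).
Excess = 68 − 62 = 6.

The nearest-neighbour route is 6 longer than optimal.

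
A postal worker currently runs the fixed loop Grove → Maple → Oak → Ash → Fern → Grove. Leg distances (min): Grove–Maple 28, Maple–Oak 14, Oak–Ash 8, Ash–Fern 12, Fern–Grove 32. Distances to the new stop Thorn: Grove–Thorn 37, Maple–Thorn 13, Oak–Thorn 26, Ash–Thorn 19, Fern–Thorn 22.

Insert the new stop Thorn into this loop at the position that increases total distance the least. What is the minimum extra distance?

Adding 22 min by placing Thorn on the Grove–Maple leg.

Insertion cost between consecutive stops i–j is d(i,Thorn) + d(Thorn,j) − d(i,j):
  between Grove and Maple: 37 + 13 − 28 = 22
  between Maple and Oak: 13 + 26 − 14 = 25
  between Oak and Ash: 26 + 19 − 8 = 37
  between Ash and Fern: 19 + 22 − 12 = 29
  between Fern and Grove: 22 + 37 − 32 = 27
Cheapest insertion is between Grove and Maple, adding 22.
New total = 94 + 22 = 116.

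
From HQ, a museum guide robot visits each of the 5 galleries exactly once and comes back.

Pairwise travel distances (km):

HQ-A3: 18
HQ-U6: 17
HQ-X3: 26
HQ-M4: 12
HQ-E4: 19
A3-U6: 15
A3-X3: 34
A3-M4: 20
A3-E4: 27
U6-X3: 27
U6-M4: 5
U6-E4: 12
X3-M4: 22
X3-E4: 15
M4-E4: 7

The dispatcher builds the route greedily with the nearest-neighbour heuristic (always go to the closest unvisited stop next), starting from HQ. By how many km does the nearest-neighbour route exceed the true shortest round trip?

10 km longer than the optimal tour.

From HQ: M4=12, U6=17, A3=18, E4=19, X3=26 → choose M4 (12).
From M4: U6=5, E4=7, A3=20, X3=22 → choose U6 (5).
From U6: E4=12, A3=15, X3=27 → choose E4 (12).
From E4: X3=15, A3=27 → choose X3 (15).
From X3: A3=34 → choose A3 (34).
NN route HQ → M4 → U6 → E4 → X3 → A3 → HQ costs 96.
Optimal: HQ → A3 → U6 → M4 → E4 → X3 → HQ costs 86 (by enumerating all 60 distinct tours).
Excess = 96 − 86 = 10.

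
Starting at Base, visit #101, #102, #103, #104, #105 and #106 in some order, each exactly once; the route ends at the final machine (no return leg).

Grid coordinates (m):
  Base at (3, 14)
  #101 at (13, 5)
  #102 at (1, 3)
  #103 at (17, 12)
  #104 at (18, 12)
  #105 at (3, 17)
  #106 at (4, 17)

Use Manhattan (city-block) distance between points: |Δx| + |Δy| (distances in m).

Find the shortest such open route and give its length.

There are 6! = 720 possible orderings.
Base → #101 → #102 → #103 → #104 → #105 → #106: 19+14+25+1+20+1 = 80
Base → #101 → #102 → #103 → #104 → #106 → #105: 19+14+25+1+19+1 = 79
Base → #101 → #102 → #103 → #105 → #104 → #106: 19+14+25+19+20+19 = 116
Base → #101 → #102 → #103 → #105 → #106 → #104: 19+14+25+19+1+19 = 97
Base → #101 → #102 → #103 → #106 → #104 → #105: 19+14+25+18+19+20 = 115
Base → #101 → #102 → #103 → #106 → #105 → #104: 19+14+25+18+1+20 = 97
Base → #101 → #102 → #104 → #103 → #105 → #106: 19+14+26+1+19+1 = 80
Base → #101 → #102 → #104 → #103 → #106 → #105: 19+14+26+1+18+1 = 79
… (712 more)
Base → #105 → #106 → #102 → #101 → #103 → #104: 3+1+17+14+11+1 = 47  ← best
The minimum is 47.
One shortest path: Base → #105 → #106 → #102 → #101 → #103 → #104.

47 m — the minimum one-way total.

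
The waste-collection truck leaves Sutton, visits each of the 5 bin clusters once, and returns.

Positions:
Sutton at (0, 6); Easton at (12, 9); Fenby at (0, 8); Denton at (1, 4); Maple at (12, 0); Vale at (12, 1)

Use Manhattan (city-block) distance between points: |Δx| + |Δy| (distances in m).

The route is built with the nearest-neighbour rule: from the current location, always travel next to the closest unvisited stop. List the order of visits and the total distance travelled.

Total distance 46 m via the nearest-neighbour route Sutton → Fenby → Denton → Vale → Maple → Easton → Sutton.

At Sutton the remaining stops are Fenby 2, Denton 3, Easton 15, Vale 17, Maple 18; go to Fenby.
At Fenby the remaining stops are Denton 5, Easton 13, Vale 19, Maple 20; go to Denton.
At Denton the remaining stops are Vale 14, Maple 15, Easton 16; go to Vale.
At Vale the remaining stops are Maple 1, Easton 8; go to Maple.
At Maple the remaining stops are Easton 9; go to Easton.
Return Easton→Sutton: 15.
Total = 2 + 5 + 14 + 1 + 9 + 15 = 46.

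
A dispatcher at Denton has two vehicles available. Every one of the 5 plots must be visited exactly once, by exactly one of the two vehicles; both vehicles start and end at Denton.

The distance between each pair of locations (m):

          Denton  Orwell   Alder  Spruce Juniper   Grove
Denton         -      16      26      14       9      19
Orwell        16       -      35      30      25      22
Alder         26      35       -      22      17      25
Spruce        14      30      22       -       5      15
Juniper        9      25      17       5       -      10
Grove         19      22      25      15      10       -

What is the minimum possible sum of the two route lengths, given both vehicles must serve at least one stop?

Check every non-empty split of the stops between the two vehicles; for each half take its own optimal tour:
  {Orwell} + {Alder, Spruce, Juniper, Grove}: 32 + 80 = 112
  {Alder} + {Orwell, Spruce, Juniper, Grove}: 52 + 67 = 119
  {Orwell, Alder} + {Spruce, Juniper, Grove}: 77 + 48 = 125
  {Spruce} + {Orwell, Alder, Juniper, Grove}: 28 + 89 = 117
  {Orwell, Spruce} + {Alder, Juniper, Grove}: 60 + 70 = 130
  {Alder, Spruce} + {Orwell, Juniper, Grove}: 62 + 57 = 119
  … (15 splits in total)
Best: vehicle 1 Denton → Orwell → Denton = 32; vehicle 2 Denton → Alder → Grove → Spruce → Juniper → Denton = 80; combined 112.

112 m — the smallest possible combined total.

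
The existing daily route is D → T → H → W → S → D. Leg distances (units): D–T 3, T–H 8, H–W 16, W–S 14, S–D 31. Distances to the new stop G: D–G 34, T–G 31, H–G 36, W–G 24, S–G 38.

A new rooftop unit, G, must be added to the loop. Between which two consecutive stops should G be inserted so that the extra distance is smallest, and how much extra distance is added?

Insertion cost between consecutive stops i–j is d(i,G) + d(G,j) − d(i,j):
  between D and T: 34 + 31 − 3 = 62
  between T and H: 31 + 36 − 8 = 59
  between H and W: 36 + 24 − 16 = 44
  between W and S: 24 + 38 − 14 = 48
  between S and D: 38 + 34 − 31 = 41
Cheapest insertion is between S and D, adding 41.
New total = 72 + 41 = 113.

+41 — insert G between S and D.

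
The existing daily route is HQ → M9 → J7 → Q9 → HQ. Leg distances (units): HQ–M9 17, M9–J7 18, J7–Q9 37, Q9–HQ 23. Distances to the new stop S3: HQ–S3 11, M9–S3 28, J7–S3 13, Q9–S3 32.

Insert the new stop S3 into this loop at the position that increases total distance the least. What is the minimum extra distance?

Insertion cost between consecutive stops i–j is d(i,S3) + d(S3,j) − d(i,j):
  between HQ and M9: 11 + 28 − 17 = 22
  between M9 and J7: 28 + 13 − 18 = 23
  between J7 and Q9: 13 + 32 − 37 = 8
  between Q9 and HQ: 32 + 11 − 23 = 20
Cheapest insertion is between J7 and Q9, adding 8.
New total = 95 + 8 = 103.

+8 — insert S3 between J7 and Q9.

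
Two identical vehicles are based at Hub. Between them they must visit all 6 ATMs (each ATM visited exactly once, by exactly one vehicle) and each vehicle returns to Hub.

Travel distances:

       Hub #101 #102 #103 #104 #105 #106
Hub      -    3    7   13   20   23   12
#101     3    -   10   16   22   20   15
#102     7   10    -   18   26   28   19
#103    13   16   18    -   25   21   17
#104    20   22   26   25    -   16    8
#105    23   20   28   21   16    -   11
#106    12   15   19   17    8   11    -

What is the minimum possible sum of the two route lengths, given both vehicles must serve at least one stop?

88 — the smallest possible combined total.

Try each way of splitting the stops between the two vehicles (each non-empty) and, for each split, find the best tour for each vehicle:
  {#101} + {#102, #103, #104, #105, #106}: 6 + 82 = 88
  {#102} + {#101, #103, #104, #105, #106}: 14 + 76 = 90
  {#101, #102} + {#103, #104, #105, #106}: 20 + 70 = 90
  {#103} + {#101, #102, #104, #105, #106}: 26 + 73 = 99
  {#101, #103} + {#102, #104, #105, #106}: 32 + 71 = 103
  {#102, #103} + {#101, #104, #105, #106}: 38 + 59 = 97
  … (31 splits in total)
Best: vehicle 1 Hub → #101 → Hub = 6; vehicle 2 Hub → #102 → #103 → #105 → #104 → #106 → Hub = 82; combined 88.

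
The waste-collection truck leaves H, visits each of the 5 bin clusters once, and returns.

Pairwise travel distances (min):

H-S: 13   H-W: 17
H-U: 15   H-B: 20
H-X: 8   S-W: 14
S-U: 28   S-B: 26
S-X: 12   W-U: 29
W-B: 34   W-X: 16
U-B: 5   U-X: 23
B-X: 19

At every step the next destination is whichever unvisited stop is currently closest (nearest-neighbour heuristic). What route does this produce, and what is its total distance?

From H: distances to unvisited — X=8, S=13, U=15, W=17, B=20. Nearest is X (8).
From X: distances to unvisited — S=12, W=16, B=19, U=23. Nearest is S (12).
From S: distances to unvisited — W=14, B=26, U=28. Nearest is W (14).
From W: distances to unvisited — U=29, B=34. Nearest is U (29).
From U: distances to unvisited — B=5. Nearest is B (5).
Return B→H: 20.
Total = 8 + 12 + 14 + 29 + 5 + 20 = 88.

88 min along H → X → S → W → U → B → H.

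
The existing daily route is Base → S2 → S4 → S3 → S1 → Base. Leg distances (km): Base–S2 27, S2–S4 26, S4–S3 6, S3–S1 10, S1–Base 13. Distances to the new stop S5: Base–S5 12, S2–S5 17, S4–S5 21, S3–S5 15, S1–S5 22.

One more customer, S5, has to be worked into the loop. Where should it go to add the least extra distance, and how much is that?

Minimum extra distance: 2 km, inserting S5 between Base and S2.

Insertion cost between consecutive stops i–j is d(i,S5) + d(S5,j) − d(i,j):
  between Base and S2: 12 + 17 − 27 = 2
  between S2 and S4: 17 + 21 − 26 = 12
  between S4 and S3: 21 + 15 − 6 = 30
  between S3 and S1: 15 + 22 − 10 = 27
  between S1 and Base: 22 + 12 − 13 = 21
Cheapest insertion is between Base and S2, adding 2.
New total = 82 + 2 = 84.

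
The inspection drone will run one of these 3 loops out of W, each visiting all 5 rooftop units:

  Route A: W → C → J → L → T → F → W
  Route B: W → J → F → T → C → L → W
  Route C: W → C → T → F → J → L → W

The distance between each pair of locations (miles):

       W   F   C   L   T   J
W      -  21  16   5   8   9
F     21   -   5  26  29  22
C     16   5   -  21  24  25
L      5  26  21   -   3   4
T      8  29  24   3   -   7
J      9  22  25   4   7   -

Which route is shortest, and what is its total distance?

98 miles — Route A is the shortest.

Route A: 16 + 25 + 4 + 3 + 29 + 21 = 98
Route B: 9 + 22 + 29 + 24 + 21 + 5 = 110
Route C: 16 + 24 + 29 + 22 + 4 + 5 = 100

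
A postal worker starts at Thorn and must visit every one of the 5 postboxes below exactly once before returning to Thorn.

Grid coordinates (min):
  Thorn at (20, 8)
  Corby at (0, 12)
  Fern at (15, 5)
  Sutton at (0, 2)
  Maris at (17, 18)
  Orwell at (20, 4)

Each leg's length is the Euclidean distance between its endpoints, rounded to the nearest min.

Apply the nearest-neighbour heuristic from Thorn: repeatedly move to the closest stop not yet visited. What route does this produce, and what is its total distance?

71 min along Thorn → Orwell → Fern → Maris → Corby → Sutton → Thorn.

From Thorn: distances to unvisited — Orwell=4, Fern=6, Maris=10, Corby=20, Sutton=21. Nearest is Orwell (4).
From Orwell: distances to unvisited — Fern=5, Maris=14, Sutton=20, Corby=22. Nearest is Fern (5).
From Fern: distances to unvisited — Maris=13, Sutton=15, Corby=17. Nearest is Maris (13).
From Maris: distances to unvisited — Corby=18, Sutton=23. Nearest is Corby (18).
From Corby: distances to unvisited — Sutton=10. Nearest is Sutton (10).
Return Sutton→Thorn: 21.
Total = 4 + 5 + 13 + 18 + 10 + 21 = 71.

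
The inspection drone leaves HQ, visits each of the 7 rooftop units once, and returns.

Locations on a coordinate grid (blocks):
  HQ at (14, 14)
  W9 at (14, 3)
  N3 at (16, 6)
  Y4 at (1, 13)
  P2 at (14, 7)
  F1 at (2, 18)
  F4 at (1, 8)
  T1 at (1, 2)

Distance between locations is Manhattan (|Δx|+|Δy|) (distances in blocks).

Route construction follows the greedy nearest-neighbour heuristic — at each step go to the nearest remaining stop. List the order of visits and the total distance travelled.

Total distance 62 blocks via the nearest-neighbour route HQ → P2 → N3 → W9 → T1 → F4 → Y4 → F1 → HQ.

HQ → [P2:7 / N3:10 / W9:11 / Y4:14 / F1:16 / F4:19 / T1:25] → P2 (7)
P2 → [N3:3 / W9:4 / F4:14 / T1:18 / Y4:19 / F1:23] → N3 (3)
N3 → [W9:5 / F4:17 / T1:19 / Y4:22 / F1:26] → W9 (5)
W9 → [T1:14 / F4:18 / Y4:23 / F1:27] → T1 (14)
T1 → [F4:6 / Y4:11 / F1:17] → F4 (6)
F4 → [Y4:5 / F1:11] → Y4 (5)
Y4 → [F1:6] → F1 (6)
Return F1→HQ: 16.
Total = 7 + 3 + 5 + 14 + 6 + 5 + 6 + 16 = 62.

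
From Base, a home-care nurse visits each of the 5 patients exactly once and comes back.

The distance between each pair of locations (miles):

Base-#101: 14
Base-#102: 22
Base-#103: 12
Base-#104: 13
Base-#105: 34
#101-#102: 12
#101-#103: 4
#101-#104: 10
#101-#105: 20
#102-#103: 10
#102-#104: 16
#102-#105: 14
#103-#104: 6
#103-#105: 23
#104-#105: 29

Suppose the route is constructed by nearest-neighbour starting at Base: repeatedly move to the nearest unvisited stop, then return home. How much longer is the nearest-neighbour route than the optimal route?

From Base: #103=12, #104=13, #101=14, #102=22, #105=34 → choose #103 (12).
From #103: #101=4, #104=6, #102=10, #105=23 → choose #101 (4).
From #101: #104=10, #102=12, #105=20 → choose #104 (10).
From #104: #102=16, #105=29 → choose #102 (16).
From #102: #105=14 → choose #105 (14).
NN route Base → #103 → #101 → #104 → #102 → #105 → Base costs 90.
Optimal: Base → #101 → #105 → #102 → #103 → #104 → Base costs 77 (by enumerating all 60 distinct tours).
Excess = 90 − 77 = 13.

13 miles longer than the optimal tour.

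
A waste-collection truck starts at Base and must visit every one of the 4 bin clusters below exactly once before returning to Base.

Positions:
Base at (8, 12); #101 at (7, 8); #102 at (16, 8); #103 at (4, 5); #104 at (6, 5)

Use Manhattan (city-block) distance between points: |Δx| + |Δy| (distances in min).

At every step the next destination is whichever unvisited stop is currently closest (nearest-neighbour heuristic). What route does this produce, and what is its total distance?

38 min along Base → #101 → #104 → #103 → #102 → Base.

Base → [#101:5 / #104:9 / #103:11 / #102:12] → #101 (5)
#101 → [#104:4 / #103:6 / #102:9] → #104 (4)
#104 → [#103:2 / #102:13] → #103 (2)
#103 → [#102:15] → #102 (15)
Return #102→Base: 12.
Total = 5 + 4 + 2 + 15 + 12 = 38.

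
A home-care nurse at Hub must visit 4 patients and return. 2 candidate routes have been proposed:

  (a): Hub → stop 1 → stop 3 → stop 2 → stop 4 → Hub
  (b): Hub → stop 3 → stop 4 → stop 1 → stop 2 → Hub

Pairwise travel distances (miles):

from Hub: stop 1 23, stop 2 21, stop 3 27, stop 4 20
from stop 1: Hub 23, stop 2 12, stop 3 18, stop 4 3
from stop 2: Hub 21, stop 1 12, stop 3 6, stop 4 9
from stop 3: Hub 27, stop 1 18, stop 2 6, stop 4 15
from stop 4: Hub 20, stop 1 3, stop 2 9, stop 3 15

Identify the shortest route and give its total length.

(a): 23 + 18 + 6 + 9 + 20 = 76
(b): 27 + 15 + 3 + 12 + 21 = 78

Shortest is (a), total 76 miles.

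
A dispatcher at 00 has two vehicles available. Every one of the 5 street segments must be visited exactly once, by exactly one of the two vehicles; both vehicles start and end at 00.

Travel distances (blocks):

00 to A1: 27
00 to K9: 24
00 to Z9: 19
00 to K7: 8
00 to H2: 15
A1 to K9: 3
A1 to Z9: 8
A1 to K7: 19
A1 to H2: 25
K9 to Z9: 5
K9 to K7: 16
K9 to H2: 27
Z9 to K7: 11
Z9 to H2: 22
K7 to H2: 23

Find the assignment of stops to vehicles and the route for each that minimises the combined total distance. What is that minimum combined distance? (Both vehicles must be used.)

There are 2^4 − 1 = 15 ways to divide the 5 stops into two non-empty groups. For each, the best each vehicle can do is its own shortest tour through its group:
  {A1} + {K9, Z9, K7, H2}: 54 + 66 = 120
  {K9} + {A1, Z9, K7, H2}: 48 + 67 = 115
  {A1, K9} + {Z9, K7, H2}: 54 + 56 = 110
  {Z9} + {A1, K9, K7, H2}: 38 + 67 = 105
  {A1, Z9} + {K9, K7, H2}: 54 + 66 = 120
  {K9, Z9} + {A1, K7, H2}: 48 + 67 = 115
  … (15 splits in total)
  {K7} + {A1, K9, Z9, H2}: 16 + 67 = 83  ← best
Best: vehicle 1 00 → K7 → 00 = 16; vehicle 2 00 → Z9 → K9 → A1 → H2 → 00 = 67; combined 83.

83 blocks — the smallest possible combined total.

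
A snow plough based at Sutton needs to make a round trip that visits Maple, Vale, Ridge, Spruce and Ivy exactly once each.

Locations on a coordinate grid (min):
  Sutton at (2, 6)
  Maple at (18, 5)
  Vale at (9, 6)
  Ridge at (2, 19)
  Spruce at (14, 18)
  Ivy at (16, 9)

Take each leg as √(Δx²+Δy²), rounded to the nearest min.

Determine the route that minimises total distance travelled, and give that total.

Sutton → Maple → Vale → Ridge → Spruce → Ivy → Sutton: 16+9+15+12+9+14 = 75
Sutton → Maple → Vale → Ridge → Ivy → Spruce → Sutton: 16+9+15+17+9+17 = 83
Sutton → Maple → Vale → Spruce → Ridge → Ivy → Sutton: 16+9+13+12+17+14 = 81
Sutton → Maple → Vale → Spruce → Ivy → Ridge → Sutton: 16+9+13+9+17+13 = 77
Sutton → Maple → Vale → Ivy → Ridge → Spruce → Sutton: 16+9+8+17+12+17 = 79
Sutton → Maple → Vale → Ivy → Spruce → Ridge → Sutton: 16+9+8+9+12+13 = 67
Sutton → Maple → Ridge → Vale → Spruce → Ivy → Sutton: 16+21+15+13+9+14 = 88
Sutton → Maple → Ridge → Vale → Ivy → Spruce → Sutton: 16+21+15+8+9+17 = 86
Sutton → Maple → Ridge → Spruce → Vale → Ivy → Sutton: 16+21+12+13+8+14 = 84
Sutton → Maple → Ridge → Spruce → Ivy → Vale → Sutton: 16+21+12+9+8+7 = 73
Sutton → Maple → Ridge → Ivy → Vale → Spruce → Sutton: 16+21+17+8+13+17 = 92
Sutton → Maple → Ridge → Ivy → Spruce → Vale → Sutton: 16+21+17+9+13+7 = 83
Sutton → Maple → Spruce → Vale → Ridge → Ivy → Sutton: 16+14+13+15+17+14 = 89
Sutton → Maple → Spruce → Vale → Ivy → Ridge → Sutton: 16+14+13+8+17+13 = 81
… (46 more)
Sutton → Vale → Maple → Ivy → Spruce → Ridge → Sutton: 7+9+4+9+12+13 = 54  ← best
The minimum is 54.
One optimal route: Sutton → Vale → Maple → Ivy → Spruce → Ridge → Sutton (or its reverse).

Shortest round trip = 54 min.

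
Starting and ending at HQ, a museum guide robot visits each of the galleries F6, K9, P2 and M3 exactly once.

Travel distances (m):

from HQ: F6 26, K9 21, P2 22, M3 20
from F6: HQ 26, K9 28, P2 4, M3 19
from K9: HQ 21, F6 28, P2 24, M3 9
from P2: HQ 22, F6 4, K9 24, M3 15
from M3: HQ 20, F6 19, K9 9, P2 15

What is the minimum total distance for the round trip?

75 m — the shortest possible round trip.

HQ → F6 → K9 → P2 → M3 → HQ: 26+28+24+15+20 = 113
HQ → F6 → K9 → M3 → P2 → HQ: 26+28+9+15+22 = 100
HQ → F6 → P2 → K9 → M3 → HQ: 26+4+24+9+20 = 83
HQ → F6 → P2 → M3 → K9 → HQ: 26+4+15+9+21 = 75
HQ → F6 → M3 → K9 → P2 → HQ: 26+19+9+24+22 = 100
HQ → F6 → M3 → P2 → K9 → HQ: 26+19+15+24+21 = 105
HQ → K9 → F6 → P2 → M3 → HQ: 21+28+4+15+20 = 88
HQ → K9 → F6 → M3 → P2 → HQ: 21+28+19+15+22 = 105
HQ → K9 → P2 → F6 → M3 → HQ: 21+24+4+19+20 = 88
HQ → K9 → M3 → F6 → P2 → HQ: 21+9+19+4+22 = 75
HQ → P2 → F6 → K9 → M3 → HQ: 22+4+28+9+20 = 83
HQ → P2 → K9 → F6 → M3 → HQ: 22+24+28+19+20 = 113
The minimum is 75.
One optimal route: HQ → F6 → P2 → M3 → K9 → HQ (or its reverse).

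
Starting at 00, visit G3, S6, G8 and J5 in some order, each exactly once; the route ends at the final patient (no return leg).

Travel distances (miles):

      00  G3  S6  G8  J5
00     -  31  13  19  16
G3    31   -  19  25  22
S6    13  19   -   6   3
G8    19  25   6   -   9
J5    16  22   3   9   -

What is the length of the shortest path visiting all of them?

There are 4! = 24 possible orderings.
00 - G3 - S6 - G8 - J5: 31+19+6+9 = 65
00 - G3 - S6 - J5 - G8: 31+19+3+9 = 62
00 - G3 - G8 - S6 - J5: 31+25+6+3 = 65
00 - G3 - G8 - J5 - S6: 31+25+9+3 = 68
00 - G3 - J5 - S6 - G8: 31+22+3+6 = 62
00 - G3 - J5 - G8 - S6: 31+22+9+6 = 68
00 - S6 - G3 - G8 - J5: 13+19+25+9 = 66
00 - S6 - G3 - J5 - G8: 13+19+22+9 = 63
00 - S6 - G8 - G3 - J5: 13+6+25+22 = 66
00 - S6 - G8 - J5 - G3: 13+6+9+22 = 50
00 - S6 - J5 - G3 - G8: 13+3+22+25 = 63
00 - S6 - J5 - G8 - G3: 13+3+9+25 = 50
00 - G8 - G3 - S6 - J5: 19+25+19+3 = 66
00 - G8 - G3 - J5 - S6: 19+25+22+3 = 69
… (10 more)
The minimum is 50.
One shortest path: 00 → S6 → G8 → J5 → G3.

50 miles — the minimum one-way total.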